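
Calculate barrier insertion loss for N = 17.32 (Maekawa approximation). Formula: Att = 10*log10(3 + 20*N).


3 + 20*N = 3 + 20*17.32 = 349.4
Att = 10*log10(349.4) = 25.433 dB


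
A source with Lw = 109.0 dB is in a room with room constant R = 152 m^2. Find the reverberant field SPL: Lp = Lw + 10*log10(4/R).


4/R = 4/152 = 0.0263158
Lp = 109.0 + 10*log10(0.0263158) = 93.202 dB


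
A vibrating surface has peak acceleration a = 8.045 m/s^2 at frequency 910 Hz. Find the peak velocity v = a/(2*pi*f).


omega = 2*pi*f = 2*pi*910 = 5717.7 rad/s
v = a / omega = 8.045 / 5717.7 = 0.001407 m/s


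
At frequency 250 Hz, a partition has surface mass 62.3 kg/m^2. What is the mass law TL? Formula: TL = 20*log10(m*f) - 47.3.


m * f = 62.3 * 250 = 15575
20*log10(15575) = 83.8486 dB
TL = 83.8486 - 47.3 = 36.549 dB


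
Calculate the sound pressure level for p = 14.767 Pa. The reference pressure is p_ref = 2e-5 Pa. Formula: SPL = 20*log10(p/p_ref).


p / p_ref = 14.767 / 2e-5 = 738350
SPL = 20 * log10(738350) = 117.37 dB


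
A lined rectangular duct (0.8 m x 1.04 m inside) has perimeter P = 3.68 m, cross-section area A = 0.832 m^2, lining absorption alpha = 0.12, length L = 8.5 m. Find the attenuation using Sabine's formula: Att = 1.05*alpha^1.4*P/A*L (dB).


alpha^1.4 = 0.12^1.4 = 0.0513871
Attenuation rate = 1.05 * alpha^1.4 * P / A
= 1.05 * 0.0513871 * 3.68 / 0.832 = 0.238654 dB/m
Total Att = 0.238654 * 8.5 = 2.0286 dB


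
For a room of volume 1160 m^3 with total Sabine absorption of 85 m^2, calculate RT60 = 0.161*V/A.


RT60 = 0.161 * 1160 / 85 = 2.1972 s


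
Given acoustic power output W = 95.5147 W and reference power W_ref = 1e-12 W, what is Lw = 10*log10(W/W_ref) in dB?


W / W_ref = 95.5147 / 1e-12 = 9.55147e+13
Lw = 10 * log10(9.55147e+13) = 139.8 dB


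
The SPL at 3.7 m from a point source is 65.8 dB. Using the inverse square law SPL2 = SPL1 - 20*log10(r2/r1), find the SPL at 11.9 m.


r2/r1 = 11.9/3.7 = 3.21622
Correction = 20*log10(3.21622) = 10.1469 dB
SPL2 = 65.8 - 10.1469 = 55.653 dB


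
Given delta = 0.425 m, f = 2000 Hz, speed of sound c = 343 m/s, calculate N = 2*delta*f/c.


N = 2*delta*f/c = 2*delta/lambda, where lambda = c/f
lambda = 343 / 2000 = 0.1715 m
N = 2 * 0.425 / 0.1715 = 4.9563


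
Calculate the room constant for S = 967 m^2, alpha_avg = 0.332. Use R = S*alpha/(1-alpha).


R = 967 * 0.332 / (1 - 0.332) = 480.6 m^2


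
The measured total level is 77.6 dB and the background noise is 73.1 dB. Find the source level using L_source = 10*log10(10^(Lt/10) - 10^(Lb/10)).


10^(77.6/10) = 5.7544e+07
10^(73.1/10) = 2.04174e+07
Difference = 5.7544e+07 - 2.04174e+07 = 3.71266e+07
L_source = 10*log10(3.71266e+07) = 75.697 dB


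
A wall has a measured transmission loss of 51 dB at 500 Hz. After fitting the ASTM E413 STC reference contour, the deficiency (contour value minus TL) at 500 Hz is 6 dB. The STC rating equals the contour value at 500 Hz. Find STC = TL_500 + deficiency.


By ASTM E413, STC = value of the fitted reference contour at 500 Hz.
Contour value at 500 Hz = TL_500 + deficiency = 51 + 6 = 57
STC = 57


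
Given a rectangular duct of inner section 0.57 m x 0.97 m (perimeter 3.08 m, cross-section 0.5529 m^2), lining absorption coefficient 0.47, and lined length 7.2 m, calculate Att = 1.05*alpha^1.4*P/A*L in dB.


alpha^1.4 = 0.47^1.4 = 0.347486
Attenuation rate = 1.05 * alpha^1.4 * P / A
= 1.05 * 0.347486 * 3.08 / 0.5529 = 2.0325 dB/m
Total Att = 2.0325 * 7.2 = 14.634 dB


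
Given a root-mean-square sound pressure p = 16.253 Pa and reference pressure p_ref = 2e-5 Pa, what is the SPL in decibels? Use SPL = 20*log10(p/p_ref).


p / p_ref = 16.253 / 2e-5 = 812650
SPL = 20 * log10(812650) = 118.2 dB


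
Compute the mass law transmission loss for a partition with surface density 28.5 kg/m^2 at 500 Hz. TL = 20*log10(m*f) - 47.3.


m * f = 28.5 * 500 = 14250
20*log10(14250) = 83.0763 dB
TL = 83.0763 - 47.3 = 35.776 dB


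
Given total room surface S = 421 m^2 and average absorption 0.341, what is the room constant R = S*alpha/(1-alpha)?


R = 421 * 0.341 / (1 - 0.341) = 217.85 m^2


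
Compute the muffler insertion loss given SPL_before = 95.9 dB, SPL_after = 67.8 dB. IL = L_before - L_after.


Insertion loss = SPL without muffler - SPL with muffler
IL = 95.9 - 67.8 = 28.1 dB


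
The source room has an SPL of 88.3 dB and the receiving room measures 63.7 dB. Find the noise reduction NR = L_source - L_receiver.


NR = L_source - L_receiver (difference between source and receiving room levels)
NR = 88.3 - 63.7 = 24.6 dB


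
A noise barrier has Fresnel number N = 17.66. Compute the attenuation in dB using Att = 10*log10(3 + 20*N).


3 + 20*N = 3 + 20*17.66 = 356.2
Att = 10*log10(356.2) = 25.517 dB


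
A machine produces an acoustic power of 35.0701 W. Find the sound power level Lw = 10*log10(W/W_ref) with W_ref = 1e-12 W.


W / W_ref = 35.0701 / 1e-12 = 3.50701e+13
Lw = 10 * log10(3.50701e+13) = 135.45 dB


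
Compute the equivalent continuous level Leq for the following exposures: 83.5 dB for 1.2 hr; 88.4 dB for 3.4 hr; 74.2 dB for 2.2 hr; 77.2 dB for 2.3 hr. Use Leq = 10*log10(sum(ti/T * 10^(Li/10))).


T_total = 1.2 + 3.4 + 2.2 + 2.3 = 9.1 hr
(1.2/9.1) * 10^(83.5/10) = 2.95216e+07
(3.4/9.1) * 10^(88.4/10) = 2.58486e+08
(2.2/9.1) * 10^(74.2/10) = 6.35889e+06
(2.3/9.1) * 10^(77.2/10) = 1.32644e+07
Sum = 2.95216e+07 + 2.58486e+08 + 6.35889e+06 + 1.32644e+07 = 3.07631e+08
Leq = 10*log10(3.07631e+08) = 84.88 dB


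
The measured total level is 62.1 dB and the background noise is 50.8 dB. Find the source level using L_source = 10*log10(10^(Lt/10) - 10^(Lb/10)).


10^(62.1/10) = 1.62181e+06
10^(50.8/10) = 120226
Difference = 1.62181e+06 - 120226 = 1.50158e+06
L_source = 10*log10(1.50158e+06) = 61.765 dB


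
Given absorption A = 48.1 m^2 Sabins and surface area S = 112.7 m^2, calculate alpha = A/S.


Absorption coefficient = absorbed power / incident power
alpha = A / S = 48.1 / 112.7 = 0.4268


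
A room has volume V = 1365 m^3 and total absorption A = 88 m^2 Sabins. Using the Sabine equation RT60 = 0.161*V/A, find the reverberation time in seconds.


RT60 = 0.161 * 1365 / 88 = 2.4973 s


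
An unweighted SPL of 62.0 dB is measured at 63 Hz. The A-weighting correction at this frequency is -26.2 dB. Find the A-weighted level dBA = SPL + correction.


A-weighting table: 63 Hz -> -26.2 dB correction
SPL_A = SPL + correction = 62.0 + (-26.2) = 35.8 dBA


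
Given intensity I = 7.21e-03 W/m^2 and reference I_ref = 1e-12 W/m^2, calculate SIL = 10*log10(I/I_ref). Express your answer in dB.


I / I_ref = 7.21e-03 / 1e-12 = 7.21e+09
SIL = 10 * log10(7.21e+09) = 98.579 dB


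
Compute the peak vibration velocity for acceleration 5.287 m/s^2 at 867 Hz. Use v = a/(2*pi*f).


omega = 2*pi*f = 2*pi*867 = 5447.52 rad/s
v = a / omega = 5.287 / 5447.52 = 0.00097053 m/s


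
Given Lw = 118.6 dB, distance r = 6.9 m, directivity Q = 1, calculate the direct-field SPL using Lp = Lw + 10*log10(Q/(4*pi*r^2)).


4*pi*r^2 = 4*pi*6.9^2 = 598.285 m^2
Q / (4*pi*r^2) = 1 / 598.285 = 0.00167144
Lp = 118.6 + 10*log10(0.00167144) = 90.831 dB


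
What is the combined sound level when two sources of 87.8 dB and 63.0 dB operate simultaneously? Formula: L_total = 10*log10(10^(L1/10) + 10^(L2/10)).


10^(87.8/10) = 6.0256e+08
10^(63.0/10) = 1.99526e+06
Sum = 6.0256e+08 + 1.99526e+06 = 6.04555e+08
L_total = 10*log10(6.04555e+08) = 87.814 dB


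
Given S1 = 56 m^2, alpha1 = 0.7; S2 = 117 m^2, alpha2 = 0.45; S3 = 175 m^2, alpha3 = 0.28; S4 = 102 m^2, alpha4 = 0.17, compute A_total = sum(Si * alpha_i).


56 * 0.7 = 39.2
117 * 0.45 = 52.65
175 * 0.28 = 49
102 * 0.17 = 17.34
A_total = 39.2 + 52.65 + 49 + 17.34 = 158.19 m^2


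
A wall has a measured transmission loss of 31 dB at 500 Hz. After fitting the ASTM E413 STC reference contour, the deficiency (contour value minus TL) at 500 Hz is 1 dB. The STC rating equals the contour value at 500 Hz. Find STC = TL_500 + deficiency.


By ASTM E413, STC = value of the fitted reference contour at 500 Hz.
Contour value at 500 Hz = TL_500 + deficiency = 31 + 1 = 32
STC = 32


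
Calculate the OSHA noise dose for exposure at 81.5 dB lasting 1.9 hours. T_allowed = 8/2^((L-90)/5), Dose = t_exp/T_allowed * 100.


T_allowed = 8 / 2^((81.5 - 90)/5) = 25.9921 hr
Dose = 1.9 / 25.9921 * 100 = 7.3099 %


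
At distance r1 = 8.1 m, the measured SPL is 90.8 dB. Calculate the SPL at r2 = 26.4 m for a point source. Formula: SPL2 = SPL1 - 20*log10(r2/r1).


r2/r1 = 26.4/8.1 = 3.25926
Correction = 20*log10(3.25926) = 10.2624 dB
SPL2 = 90.8 - 10.2624 = 80.538 dB


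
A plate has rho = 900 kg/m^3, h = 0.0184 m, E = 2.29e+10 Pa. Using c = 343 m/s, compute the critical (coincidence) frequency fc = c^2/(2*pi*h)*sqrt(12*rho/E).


12*rho/E = 12*900/2.29e+10 = 4.71616e-07
sqrt(12*rho/E) = sqrt(4.71616e-07) = 0.000686743
c^2/(2*pi*h) = 343^2/(2*pi*0.0184) = 1.01763e+06
fc = 1.01763e+06 * 0.000686743 = 698.85 Hz


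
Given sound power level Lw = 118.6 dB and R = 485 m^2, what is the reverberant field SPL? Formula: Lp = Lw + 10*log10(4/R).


4/R = 4/485 = 0.00824742
Lp = 118.6 + 10*log10(0.00824742) = 97.763 dB


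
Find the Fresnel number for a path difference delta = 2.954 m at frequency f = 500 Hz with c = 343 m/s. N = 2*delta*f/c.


N = 2*delta*f/c = 2*delta/lambda, where lambda = c/f
lambda = 343 / 500 = 0.686 m
N = 2 * 2.954 / 0.686 = 8.6122


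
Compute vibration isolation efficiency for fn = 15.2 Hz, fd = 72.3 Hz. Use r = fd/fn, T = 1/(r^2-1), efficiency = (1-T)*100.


r = 72.3 / 15.2 = 4.75658
r^2 - 1 = 4.75658^2 - 1 = 21.6251
T = 1/21.6251 = 0.0462426
Efficiency = (1 - 0.0462426)*100 = 95.376 %


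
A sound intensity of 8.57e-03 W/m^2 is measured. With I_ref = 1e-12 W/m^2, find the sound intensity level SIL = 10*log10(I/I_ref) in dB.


I / I_ref = 8.57e-03 / 1e-12 = 8.57e+09
SIL = 10 * log10(8.57e+09) = 99.33 dB


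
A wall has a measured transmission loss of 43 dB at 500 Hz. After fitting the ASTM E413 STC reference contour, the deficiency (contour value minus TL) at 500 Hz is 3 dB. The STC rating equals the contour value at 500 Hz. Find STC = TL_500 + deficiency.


By ASTM E413, STC = value of the fitted reference contour at 500 Hz.
Contour value at 500 Hz = TL_500 + deficiency = 43 + 3 = 46
STC = 46


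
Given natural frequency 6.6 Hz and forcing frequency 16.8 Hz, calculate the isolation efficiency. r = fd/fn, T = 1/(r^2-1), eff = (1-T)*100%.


r = 16.8 / 6.6 = 2.54545
r^2 - 1 = 2.54545^2 - 1 = 5.47932
T = 1/5.47932 = 0.182504
Efficiency = (1 - 0.182504)*100 = 81.75 %


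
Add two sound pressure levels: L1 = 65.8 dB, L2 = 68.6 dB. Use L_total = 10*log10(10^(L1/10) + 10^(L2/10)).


10^(65.8/10) = 3.80189e+06
10^(68.6/10) = 7.24436e+06
Sum = 3.80189e+06 + 7.24436e+06 = 1.10462e+07
L_total = 10*log10(1.10462e+07) = 70.432 dB


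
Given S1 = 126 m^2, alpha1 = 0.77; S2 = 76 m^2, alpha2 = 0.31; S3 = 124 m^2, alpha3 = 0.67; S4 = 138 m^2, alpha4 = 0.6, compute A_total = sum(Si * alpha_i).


126 * 0.77 = 97.02
76 * 0.31 = 23.56
124 * 0.67 = 83.08
138 * 0.6 = 82.8
A_total = 97.02 + 23.56 + 83.08 + 82.8 = 286.46 m^2


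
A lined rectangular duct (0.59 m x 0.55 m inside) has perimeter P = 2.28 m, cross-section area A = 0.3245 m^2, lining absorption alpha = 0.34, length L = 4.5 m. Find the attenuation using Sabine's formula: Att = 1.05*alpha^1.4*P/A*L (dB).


alpha^1.4 = 0.34^1.4 = 0.220836
Attenuation rate = 1.05 * alpha^1.4 * P / A
= 1.05 * 0.220836 * 2.28 / 0.3245 = 1.62922 dB/m
Total Att = 1.62922 * 4.5 = 7.3315 dB


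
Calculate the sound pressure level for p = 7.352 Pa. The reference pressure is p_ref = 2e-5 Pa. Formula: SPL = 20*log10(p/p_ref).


p / p_ref = 7.352 / 2e-5 = 367600
SPL = 20 * log10(367600) = 111.31 dB


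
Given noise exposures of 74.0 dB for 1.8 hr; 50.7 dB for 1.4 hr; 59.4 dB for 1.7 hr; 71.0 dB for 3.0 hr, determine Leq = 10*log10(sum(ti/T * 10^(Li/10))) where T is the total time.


T_total = 1.8 + 1.4 + 1.7 + 3.0 = 7.9 hr
(1.8/7.9) * 10^(74.0/10) = 5.72329e+06
(1.4/7.9) * 10^(50.7/10) = 20821
(1.7/7.9) * 10^(59.4/10) = 187423
(3.0/7.9) * 10^(71.0/10) = 4.78073e+06
Sum = 5.72329e+06 + 20821 + 187423 + 4.78073e+06 = 1.07123e+07
Leq = 10*log10(1.07123e+07) = 70.299 dB


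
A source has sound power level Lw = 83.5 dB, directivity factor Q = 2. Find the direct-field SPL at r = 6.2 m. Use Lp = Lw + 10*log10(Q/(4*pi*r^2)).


4*pi*r^2 = 4*pi*6.2^2 = 483.051 m^2
Q / (4*pi*r^2) = 2 / 483.051 = 0.00414035
Lp = 83.5 + 10*log10(0.00414035) = 59.67 dB


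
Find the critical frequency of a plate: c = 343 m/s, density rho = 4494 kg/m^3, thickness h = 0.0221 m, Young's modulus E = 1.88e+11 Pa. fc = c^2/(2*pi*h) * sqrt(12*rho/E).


12*rho/E = 12*4494/1.88e+11 = 2.86851e-07
sqrt(12*rho/E) = sqrt(2.86851e-07) = 0.000535585
c^2/(2*pi*h) = 343^2/(2*pi*0.0221) = 847259
fc = 847259 * 0.000535585 = 453.78 Hz


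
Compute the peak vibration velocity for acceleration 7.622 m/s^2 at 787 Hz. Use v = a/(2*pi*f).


omega = 2*pi*f = 2*pi*787 = 4944.87 rad/s
v = a / omega = 7.622 / 4944.87 = 0.0015414 m/s


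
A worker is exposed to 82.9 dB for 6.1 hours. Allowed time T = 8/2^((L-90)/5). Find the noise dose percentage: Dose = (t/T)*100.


T_allowed = 8 / 2^((82.9 - 90)/5) = 21.4068 hr
Dose = 6.1 / 21.4068 * 100 = 28.496 %


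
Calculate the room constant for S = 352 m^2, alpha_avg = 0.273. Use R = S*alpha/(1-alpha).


R = 352 * 0.273 / (1 - 0.273) = 132.18 m^2


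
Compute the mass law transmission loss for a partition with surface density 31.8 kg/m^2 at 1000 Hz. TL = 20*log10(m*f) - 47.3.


m * f = 31.8 * 1000 = 31800
20*log10(31800) = 90.0485 dB
TL = 90.0485 - 47.3 = 42.749 dB


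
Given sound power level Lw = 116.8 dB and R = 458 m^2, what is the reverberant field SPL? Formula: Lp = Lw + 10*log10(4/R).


4/R = 4/458 = 0.00873362
Lp = 116.8 + 10*log10(0.00873362) = 96.212 dB


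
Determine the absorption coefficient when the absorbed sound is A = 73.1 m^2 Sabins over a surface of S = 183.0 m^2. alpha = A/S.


Absorption coefficient = absorbed power / incident power
alpha = A / S = 73.1 / 183.0 = 0.39945


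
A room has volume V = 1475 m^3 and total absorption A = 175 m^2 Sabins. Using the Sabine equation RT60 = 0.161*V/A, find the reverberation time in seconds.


RT60 = 0.161 * 1475 / 175 = 1.357 s


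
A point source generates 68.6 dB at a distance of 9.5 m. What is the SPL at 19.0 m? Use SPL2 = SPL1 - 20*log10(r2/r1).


r2/r1 = 19.0/9.5 = 2
Correction = 20*log10(2) = 6.0206 dB
SPL2 = 68.6 - 6.0206 = 62.579 dB


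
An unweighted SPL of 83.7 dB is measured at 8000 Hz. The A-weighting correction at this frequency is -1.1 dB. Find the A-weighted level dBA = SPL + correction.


A-weighting table: 8000 Hz -> -1.1 dB correction
SPL_A = SPL + correction = 83.7 + (-1.1) = 82.6 dBA


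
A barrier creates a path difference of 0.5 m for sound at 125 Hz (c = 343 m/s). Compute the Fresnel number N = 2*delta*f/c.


N = 2*delta*f/c = 2*delta/lambda, where lambda = c/f
lambda = 343 / 125 = 2.744 m
N = 2 * 0.5 / 2.744 = 0.36443


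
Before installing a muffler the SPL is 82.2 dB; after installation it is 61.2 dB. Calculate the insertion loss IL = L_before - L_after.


Insertion loss = SPL without muffler - SPL with muffler
IL = 82.2 - 61.2 = 21 dB


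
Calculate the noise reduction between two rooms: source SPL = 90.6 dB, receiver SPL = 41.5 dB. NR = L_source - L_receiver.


NR = L_source - L_receiver (difference between source and receiving room levels)
NR = 90.6 - 41.5 = 49.1 dB


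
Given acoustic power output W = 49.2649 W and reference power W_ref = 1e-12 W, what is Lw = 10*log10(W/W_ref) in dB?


W / W_ref = 49.2649 / 1e-12 = 4.92649e+13
Lw = 10 * log10(4.92649e+13) = 136.93 dB


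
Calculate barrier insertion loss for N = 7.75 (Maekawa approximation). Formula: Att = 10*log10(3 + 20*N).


3 + 20*N = 3 + 20*7.75 = 158
Att = 10*log10(158) = 21.987 dB


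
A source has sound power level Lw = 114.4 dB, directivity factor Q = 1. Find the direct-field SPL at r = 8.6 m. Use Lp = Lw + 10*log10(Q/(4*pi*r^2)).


4*pi*r^2 = 4*pi*8.6^2 = 929.409 m^2
Q / (4*pi*r^2) = 1 / 929.409 = 0.00107595
Lp = 114.4 + 10*log10(0.00107595) = 84.718 dB


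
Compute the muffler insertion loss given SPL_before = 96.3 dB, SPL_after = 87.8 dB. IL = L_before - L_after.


Insertion loss = SPL without muffler - SPL with muffler
IL = 96.3 - 87.8 = 8.5 dB


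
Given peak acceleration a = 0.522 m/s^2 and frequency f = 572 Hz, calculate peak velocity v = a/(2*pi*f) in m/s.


omega = 2*pi*f = 2*pi*572 = 3593.98 rad/s
v = a / omega = 0.522 / 3593.98 = 0.00014524 m/s


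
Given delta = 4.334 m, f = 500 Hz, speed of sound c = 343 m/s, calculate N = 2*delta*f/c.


N = 2*delta*f/c = 2*delta/lambda, where lambda = c/f
lambda = 343 / 500 = 0.686 m
N = 2 * 4.334 / 0.686 = 12.636


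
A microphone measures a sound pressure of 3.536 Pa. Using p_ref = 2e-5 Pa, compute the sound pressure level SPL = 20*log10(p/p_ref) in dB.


p / p_ref = 3.536 / 2e-5 = 176800
SPL = 20 * log10(176800) = 104.95 dB


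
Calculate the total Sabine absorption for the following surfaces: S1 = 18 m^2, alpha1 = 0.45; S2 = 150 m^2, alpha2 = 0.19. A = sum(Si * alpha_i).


18 * 0.45 = 8.1
150 * 0.19 = 28.5
A_total = 8.1 + 28.5 = 36.6 m^2


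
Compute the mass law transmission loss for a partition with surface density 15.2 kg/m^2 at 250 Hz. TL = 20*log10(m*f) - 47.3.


m * f = 15.2 * 250 = 3800
20*log10(3800) = 71.5957 dB
TL = 71.5957 - 47.3 = 24.296 dB


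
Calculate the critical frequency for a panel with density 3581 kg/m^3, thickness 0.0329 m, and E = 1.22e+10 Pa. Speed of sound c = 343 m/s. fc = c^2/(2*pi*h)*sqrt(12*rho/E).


12*rho/E = 12*3581/1.22e+10 = 3.5223e-06
sqrt(12*rho/E) = sqrt(3.5223e-06) = 0.00187678
c^2/(2*pi*h) = 343^2/(2*pi*0.0329) = 569131
fc = 569131 * 0.00187678 = 1068.1 Hz


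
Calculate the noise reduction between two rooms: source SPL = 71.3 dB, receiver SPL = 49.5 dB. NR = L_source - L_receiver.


NR = L_source - L_receiver (difference between source and receiving room levels)
NR = 71.3 - 49.5 = 21.8 dB


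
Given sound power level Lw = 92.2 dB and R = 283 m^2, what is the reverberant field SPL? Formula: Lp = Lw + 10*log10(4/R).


4/R = 4/283 = 0.0141343
Lp = 92.2 + 10*log10(0.0141343) = 73.703 dB


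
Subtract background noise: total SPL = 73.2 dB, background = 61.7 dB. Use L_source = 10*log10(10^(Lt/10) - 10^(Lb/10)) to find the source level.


10^(73.2/10) = 2.0893e+07
10^(61.7/10) = 1.47911e+06
Difference = 2.0893e+07 - 1.47911e+06 = 1.94139e+07
L_source = 10*log10(1.94139e+07) = 72.881 dB


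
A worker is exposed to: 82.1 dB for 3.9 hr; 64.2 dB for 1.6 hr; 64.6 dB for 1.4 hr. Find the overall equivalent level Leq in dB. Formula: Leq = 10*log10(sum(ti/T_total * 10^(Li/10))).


T_total = 3.9 + 1.6 + 1.4 = 6.9 hr
(3.9/6.9) * 10^(82.1/10) = 9.16675e+07
(1.6/6.9) * 10^(64.2/10) = 609917
(1.4/6.9) * 10^(64.6/10) = 585166
Sum = 9.16675e+07 + 609917 + 585166 = 9.28626e+07
Leq = 10*log10(9.28626e+07) = 79.678 dB


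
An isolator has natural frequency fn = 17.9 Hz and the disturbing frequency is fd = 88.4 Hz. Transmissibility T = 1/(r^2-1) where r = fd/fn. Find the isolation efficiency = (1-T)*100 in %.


r = 88.4 / 17.9 = 4.93855
r^2 - 1 = 4.93855^2 - 1 = 23.3893
T = 1/23.3893 = 0.0427546
Efficiency = (1 - 0.0427546)*100 = 95.725 %


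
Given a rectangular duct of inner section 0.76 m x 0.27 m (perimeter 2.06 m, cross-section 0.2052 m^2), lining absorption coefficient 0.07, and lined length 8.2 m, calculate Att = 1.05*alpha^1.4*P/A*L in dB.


alpha^1.4 = 0.07^1.4 = 0.0241622
Attenuation rate = 1.05 * alpha^1.4 * P / A
= 1.05 * 0.0241622 * 2.06 / 0.2052 = 0.254692 dB/m
Total Att = 0.254692 * 8.2 = 2.0885 dB


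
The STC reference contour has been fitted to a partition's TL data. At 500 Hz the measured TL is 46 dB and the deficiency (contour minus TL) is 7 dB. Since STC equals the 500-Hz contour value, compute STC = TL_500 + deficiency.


By ASTM E413, STC = value of the fitted reference contour at 500 Hz.
Contour value at 500 Hz = TL_500 + deficiency = 46 + 7 = 53
STC = 53


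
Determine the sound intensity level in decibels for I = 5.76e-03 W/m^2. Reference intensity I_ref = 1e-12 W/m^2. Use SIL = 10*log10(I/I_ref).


I / I_ref = 5.76e-03 / 1e-12 = 5.76e+09
SIL = 10 * log10(5.76e+09) = 97.604 dB


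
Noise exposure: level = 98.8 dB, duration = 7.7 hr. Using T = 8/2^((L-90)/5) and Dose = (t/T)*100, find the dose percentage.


T_allowed = 8 / 2^((98.8 - 90)/5) = 2.36199 hr
Dose = 7.7 / 2.36199 * 100 = 326 %


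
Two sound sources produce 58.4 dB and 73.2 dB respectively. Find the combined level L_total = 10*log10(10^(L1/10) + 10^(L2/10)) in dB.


10^(58.4/10) = 691831
10^(73.2/10) = 2.0893e+07
Sum = 691831 + 2.0893e+07 = 2.15848e+07
L_total = 10*log10(2.15848e+07) = 73.341 dB


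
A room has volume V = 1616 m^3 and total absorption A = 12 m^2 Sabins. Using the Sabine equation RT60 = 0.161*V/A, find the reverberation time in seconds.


RT60 = 0.161 * 1616 / 12 = 21.681 s


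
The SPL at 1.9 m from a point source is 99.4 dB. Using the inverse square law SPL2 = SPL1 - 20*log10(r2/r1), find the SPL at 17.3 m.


r2/r1 = 17.3/1.9 = 9.10526
Correction = 20*log10(9.10526) = 19.1858 dB
SPL2 = 99.4 - 19.1858 = 80.214 dB


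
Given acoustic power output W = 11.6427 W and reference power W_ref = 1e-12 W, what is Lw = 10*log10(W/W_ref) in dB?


W / W_ref = 11.6427 / 1e-12 = 1.16427e+13
Lw = 10 * log10(1.16427e+13) = 130.66 dB


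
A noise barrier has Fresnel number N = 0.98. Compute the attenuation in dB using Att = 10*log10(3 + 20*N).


3 + 20*N = 3 + 20*0.98 = 22.6
Att = 10*log10(22.6) = 13.541 dB


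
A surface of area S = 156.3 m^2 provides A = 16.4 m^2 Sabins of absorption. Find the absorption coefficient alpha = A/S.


Absorption coefficient = absorbed power / incident power
alpha = A / S = 16.4 / 156.3 = 0.10493


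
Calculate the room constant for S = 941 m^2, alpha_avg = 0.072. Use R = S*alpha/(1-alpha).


R = 941 * 0.072 / (1 - 0.072) = 73.009 m^2


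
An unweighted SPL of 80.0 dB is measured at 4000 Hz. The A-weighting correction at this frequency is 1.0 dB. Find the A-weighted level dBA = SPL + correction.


A-weighting table: 4000 Hz -> 1.0 dB correction
SPL_A = SPL + correction = 80.0 + (1.0) = 81 dBA


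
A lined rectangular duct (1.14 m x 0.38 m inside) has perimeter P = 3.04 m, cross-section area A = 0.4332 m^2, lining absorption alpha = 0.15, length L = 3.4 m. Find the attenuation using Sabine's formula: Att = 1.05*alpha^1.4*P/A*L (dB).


alpha^1.4 = 0.15^1.4 = 0.0702308
Attenuation rate = 1.05 * alpha^1.4 * P / A
= 1.05 * 0.0702308 * 3.04 / 0.4332 = 0.51749 dB/m
Total Att = 0.51749 * 3.4 = 1.7595 dB


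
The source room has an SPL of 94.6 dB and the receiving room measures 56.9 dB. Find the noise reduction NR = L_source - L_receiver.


NR = L_source - L_receiver (difference between source and receiving room levels)
NR = 94.6 - 56.9 = 37.7 dB


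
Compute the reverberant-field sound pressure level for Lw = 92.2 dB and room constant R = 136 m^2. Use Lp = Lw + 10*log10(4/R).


4/R = 4/136 = 0.0294118
Lp = 92.2 + 10*log10(0.0294118) = 76.885 dB


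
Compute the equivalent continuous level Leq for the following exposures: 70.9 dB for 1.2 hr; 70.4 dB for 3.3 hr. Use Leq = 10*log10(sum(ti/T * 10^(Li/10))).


T_total = 1.2 + 3.3 = 4.5 hr
(1.2/4.5) * 10^(70.9/10) = 3.28072e+06
(3.3/4.5) * 10^(70.4/10) = 8.04084e+06
Sum = 3.28072e+06 + 8.04084e+06 = 1.13216e+07
Leq = 10*log10(1.13216e+07) = 70.539 dB


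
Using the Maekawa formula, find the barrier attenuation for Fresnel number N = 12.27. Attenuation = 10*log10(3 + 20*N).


3 + 20*N = 3 + 20*12.27 = 248.4
Att = 10*log10(248.4) = 23.952 dB


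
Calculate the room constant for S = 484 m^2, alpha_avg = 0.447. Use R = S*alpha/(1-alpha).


R = 484 * 0.447 / (1 - 0.447) = 391.23 m^2


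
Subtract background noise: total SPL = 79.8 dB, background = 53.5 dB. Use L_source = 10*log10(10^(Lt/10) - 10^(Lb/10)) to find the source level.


10^(79.8/10) = 9.54993e+07
10^(53.5/10) = 223872
Difference = 9.54993e+07 - 223872 = 9.52754e+07
L_source = 10*log10(9.52754e+07) = 79.79 dB


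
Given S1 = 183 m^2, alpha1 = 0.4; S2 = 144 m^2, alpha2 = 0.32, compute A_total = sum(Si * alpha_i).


183 * 0.4 = 73.2
144 * 0.32 = 46.08
A_total = 73.2 + 46.08 = 119.28 m^2


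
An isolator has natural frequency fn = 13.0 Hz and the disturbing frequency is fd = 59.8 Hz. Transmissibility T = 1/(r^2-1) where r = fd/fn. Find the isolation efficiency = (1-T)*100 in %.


r = 59.8 / 13.0 = 4.6
r^2 - 1 = 4.6^2 - 1 = 20.16
T = 1/20.16 = 0.0496032
Efficiency = (1 - 0.0496032)*100 = 95.04 %


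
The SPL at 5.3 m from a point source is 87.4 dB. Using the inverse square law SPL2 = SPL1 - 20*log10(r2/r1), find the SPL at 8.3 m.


r2/r1 = 8.3/5.3 = 1.56604
Correction = 20*log10(1.56604) = 3.89606 dB
SPL2 = 87.4 - 3.89606 = 83.504 dB


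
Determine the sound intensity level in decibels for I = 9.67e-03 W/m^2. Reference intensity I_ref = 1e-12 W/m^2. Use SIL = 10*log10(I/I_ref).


I / I_ref = 9.67e-03 / 1e-12 = 9.67e+09
SIL = 10 * log10(9.67e+09) = 99.854 dB


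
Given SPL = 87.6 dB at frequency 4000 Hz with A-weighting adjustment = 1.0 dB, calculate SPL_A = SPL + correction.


A-weighting table: 4000 Hz -> 1.0 dB correction
SPL_A = SPL + correction = 87.6 + (1.0) = 88.6 dBA


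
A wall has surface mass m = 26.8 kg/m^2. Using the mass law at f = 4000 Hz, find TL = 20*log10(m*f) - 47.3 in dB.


m * f = 26.8 * 4000 = 107200
20*log10(107200) = 100.604 dB
TL = 100.604 - 47.3 = 53.304 dB


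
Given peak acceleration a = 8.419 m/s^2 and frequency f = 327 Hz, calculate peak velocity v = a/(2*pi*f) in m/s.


omega = 2*pi*f = 2*pi*327 = 2054.6 rad/s
v = a / omega = 8.419 / 2054.6 = 0.0040976 m/s


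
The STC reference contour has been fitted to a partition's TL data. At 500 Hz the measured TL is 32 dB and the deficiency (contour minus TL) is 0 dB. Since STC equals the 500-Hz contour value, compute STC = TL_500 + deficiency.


By ASTM E413, STC = value of the fitted reference contour at 500 Hz.
Contour value at 500 Hz = TL_500 + deficiency = 32 + 0 = 32
STC = 32


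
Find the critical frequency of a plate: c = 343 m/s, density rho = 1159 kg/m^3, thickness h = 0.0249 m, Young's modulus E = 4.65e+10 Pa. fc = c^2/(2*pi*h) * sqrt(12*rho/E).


12*rho/E = 12*1159/4.65e+10 = 2.99097e-07
sqrt(12*rho/E) = sqrt(2.99097e-07) = 0.000546898
c^2/(2*pi*h) = 343^2/(2*pi*0.0249) = 751985
fc = 751985 * 0.000546898 = 411.26 Hz


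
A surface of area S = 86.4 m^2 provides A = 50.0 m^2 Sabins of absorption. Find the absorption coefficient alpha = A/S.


Absorption coefficient = absorbed power / incident power
alpha = A / S = 50.0 / 86.4 = 0.5787


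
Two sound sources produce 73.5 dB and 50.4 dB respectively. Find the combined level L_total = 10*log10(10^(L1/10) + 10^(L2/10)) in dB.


10^(73.5/10) = 2.23872e+07
10^(50.4/10) = 109648
Sum = 2.23872e+07 + 109648 = 2.24968e+07
L_total = 10*log10(2.24968e+07) = 73.521 dB


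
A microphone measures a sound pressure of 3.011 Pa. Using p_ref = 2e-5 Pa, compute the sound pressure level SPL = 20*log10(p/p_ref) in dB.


p / p_ref = 3.011 / 2e-5 = 150550
SPL = 20 * log10(150550) = 103.55 dB


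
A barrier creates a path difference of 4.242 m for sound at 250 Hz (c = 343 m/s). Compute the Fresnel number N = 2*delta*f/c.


N = 2*delta*f/c = 2*delta/lambda, where lambda = c/f
lambda = 343 / 250 = 1.372 m
N = 2 * 4.242 / 1.372 = 6.1837


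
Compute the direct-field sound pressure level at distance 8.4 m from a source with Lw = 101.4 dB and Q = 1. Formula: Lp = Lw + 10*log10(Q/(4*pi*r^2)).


4*pi*r^2 = 4*pi*8.4^2 = 886.683 m^2
Q / (4*pi*r^2) = 1 / 886.683 = 0.0011278
Lp = 101.4 + 10*log10(0.0011278) = 71.922 dB


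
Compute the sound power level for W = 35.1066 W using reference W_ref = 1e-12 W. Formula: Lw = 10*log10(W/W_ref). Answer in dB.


W / W_ref = 35.1066 / 1e-12 = 3.51066e+13
Lw = 10 * log10(3.51066e+13) = 135.45 dB


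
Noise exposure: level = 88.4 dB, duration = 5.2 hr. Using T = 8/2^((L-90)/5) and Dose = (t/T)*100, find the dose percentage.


T_allowed = 8 / 2^((88.4 - 90)/5) = 9.98664 hr
Dose = 5.2 / 9.98664 * 100 = 52.07 %


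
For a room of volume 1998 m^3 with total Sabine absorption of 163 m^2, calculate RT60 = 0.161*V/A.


RT60 = 0.161 * 1998 / 163 = 1.9735 s


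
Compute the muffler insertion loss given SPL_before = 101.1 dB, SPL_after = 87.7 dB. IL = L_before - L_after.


Insertion loss = SPL without muffler - SPL with muffler
IL = 101.1 - 87.7 = 13.4 dB


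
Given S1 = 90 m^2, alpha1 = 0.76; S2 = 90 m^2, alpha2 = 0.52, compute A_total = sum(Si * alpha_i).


90 * 0.76 = 68.4
90 * 0.52 = 46.8
A_total = 68.4 + 46.8 = 115.2 m^2


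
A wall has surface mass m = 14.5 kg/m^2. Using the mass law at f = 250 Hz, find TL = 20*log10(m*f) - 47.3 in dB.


m * f = 14.5 * 250 = 3625
20*log10(3625) = 71.1862 dB
TL = 71.1862 - 47.3 = 23.886 dB


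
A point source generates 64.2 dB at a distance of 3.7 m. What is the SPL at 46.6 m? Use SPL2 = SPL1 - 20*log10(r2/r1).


r2/r1 = 46.6/3.7 = 12.5946
Correction = 20*log10(12.5946) = 22.0037 dB
SPL2 = 64.2 - 22.0037 = 42.196 dB


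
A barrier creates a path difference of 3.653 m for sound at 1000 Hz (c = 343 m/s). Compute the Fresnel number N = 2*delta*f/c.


N = 2*delta*f/c = 2*delta/lambda, where lambda = c/f
lambda = 343 / 1000 = 0.343 m
N = 2 * 3.653 / 0.343 = 21.3


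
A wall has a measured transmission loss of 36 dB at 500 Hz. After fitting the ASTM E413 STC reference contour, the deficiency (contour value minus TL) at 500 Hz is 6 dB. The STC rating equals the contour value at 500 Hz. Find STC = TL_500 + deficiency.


By ASTM E413, STC = value of the fitted reference contour at 500 Hz.
Contour value at 500 Hz = TL_500 + deficiency = 36 + 6 = 42
STC = 42


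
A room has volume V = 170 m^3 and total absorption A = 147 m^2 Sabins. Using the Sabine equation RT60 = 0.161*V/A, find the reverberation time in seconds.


RT60 = 0.161 * 170 / 147 = 0.18619 s


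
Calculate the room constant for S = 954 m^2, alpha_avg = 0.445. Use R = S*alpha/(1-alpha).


R = 954 * 0.445 / (1 - 0.445) = 764.92 m^2


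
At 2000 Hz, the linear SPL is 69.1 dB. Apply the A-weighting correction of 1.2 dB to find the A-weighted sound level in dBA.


A-weighting table: 2000 Hz -> 1.2 dB correction
SPL_A = SPL + correction = 69.1 + (1.2) = 70.3 dBA


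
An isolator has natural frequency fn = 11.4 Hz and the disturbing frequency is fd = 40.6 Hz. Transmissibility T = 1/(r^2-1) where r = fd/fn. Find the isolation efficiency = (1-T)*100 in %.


r = 40.6 / 11.4 = 3.5614
r^2 - 1 = 3.5614^2 - 1 = 11.6836
T = 1/11.6836 = 0.0855901
Efficiency = (1 - 0.0855901)*100 = 91.441 %


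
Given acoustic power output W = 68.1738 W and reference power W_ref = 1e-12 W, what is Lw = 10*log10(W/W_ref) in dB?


W / W_ref = 68.1738 / 1e-12 = 6.81738e+13
Lw = 10 * log10(6.81738e+13) = 138.34 dB


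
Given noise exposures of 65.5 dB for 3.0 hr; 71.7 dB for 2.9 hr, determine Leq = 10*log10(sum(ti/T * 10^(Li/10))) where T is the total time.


T_total = 3.0 + 2.9 = 5.9 hr
(3.0/5.9) * 10^(65.5/10) = 1.80414e+06
(2.9/5.9) * 10^(71.7/10) = 7.27019e+06
Sum = 1.80414e+06 + 7.27019e+06 = 9.07433e+06
Leq = 10*log10(9.07433e+06) = 69.578 dB


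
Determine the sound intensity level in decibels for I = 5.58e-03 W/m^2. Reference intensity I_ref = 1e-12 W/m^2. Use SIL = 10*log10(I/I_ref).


I / I_ref = 5.58e-03 / 1e-12 = 5.58e+09
SIL = 10 * log10(5.58e+09) = 97.466 dB


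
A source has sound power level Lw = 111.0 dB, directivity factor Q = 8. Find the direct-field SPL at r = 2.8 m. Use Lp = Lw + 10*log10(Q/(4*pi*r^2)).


4*pi*r^2 = 4*pi*2.8^2 = 98.5203 m^2
Q / (4*pi*r^2) = 8 / 98.5203 = 0.0812015
Lp = 111.0 + 10*log10(0.0812015) = 100.1 dB


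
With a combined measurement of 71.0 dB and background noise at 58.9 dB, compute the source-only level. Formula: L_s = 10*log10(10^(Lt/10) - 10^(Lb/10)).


10^(71.0/10) = 1.25893e+07
10^(58.9/10) = 776247
Difference = 1.25893e+07 - 776247 = 1.18131e+07
L_source = 10*log10(1.18131e+07) = 70.724 dB


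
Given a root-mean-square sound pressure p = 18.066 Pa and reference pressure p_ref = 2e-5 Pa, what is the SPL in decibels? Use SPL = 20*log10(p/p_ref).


p / p_ref = 18.066 / 2e-5 = 903300
SPL = 20 * log10(903300) = 119.12 dB


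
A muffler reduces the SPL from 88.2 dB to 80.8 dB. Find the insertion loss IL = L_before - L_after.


Insertion loss = SPL without muffler - SPL with muffler
IL = 88.2 - 80.8 = 7.4 dB


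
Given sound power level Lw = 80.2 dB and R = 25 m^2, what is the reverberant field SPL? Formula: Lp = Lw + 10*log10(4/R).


4/R = 4/25 = 0.16
Lp = 80.2 + 10*log10(0.16) = 72.241 dB


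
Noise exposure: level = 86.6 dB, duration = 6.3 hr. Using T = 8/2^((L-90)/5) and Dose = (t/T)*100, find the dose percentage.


T_allowed = 8 / 2^((86.6 - 90)/5) = 12.8171 hr
Dose = 6.3 / 12.8171 * 100 = 49.153 %


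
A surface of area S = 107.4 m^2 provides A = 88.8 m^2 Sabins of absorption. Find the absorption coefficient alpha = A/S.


Absorption coefficient = absorbed power / incident power
alpha = A / S = 88.8 / 107.4 = 0.82682


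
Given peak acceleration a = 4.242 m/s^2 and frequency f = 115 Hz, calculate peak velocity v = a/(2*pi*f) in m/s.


omega = 2*pi*f = 2*pi*115 = 722.566 rad/s
v = a / omega = 4.242 / 722.566 = 0.0058707 m/s


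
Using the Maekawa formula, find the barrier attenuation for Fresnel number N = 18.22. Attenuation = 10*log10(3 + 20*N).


3 + 20*N = 3 + 20*18.22 = 367.4
Att = 10*log10(367.4) = 25.651 dB


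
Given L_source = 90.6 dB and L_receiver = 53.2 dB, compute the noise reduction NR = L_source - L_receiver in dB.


NR = L_source - L_receiver (difference between source and receiving room levels)
NR = 90.6 - 53.2 = 37.4 dB


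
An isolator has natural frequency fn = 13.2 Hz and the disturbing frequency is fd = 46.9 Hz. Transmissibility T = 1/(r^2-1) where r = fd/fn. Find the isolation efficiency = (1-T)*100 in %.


r = 46.9 / 13.2 = 3.55303
r^2 - 1 = 3.55303^2 - 1 = 11.624
T = 1/11.624 = 0.0860289
Efficiency = (1 - 0.0860289)*100 = 91.397 %


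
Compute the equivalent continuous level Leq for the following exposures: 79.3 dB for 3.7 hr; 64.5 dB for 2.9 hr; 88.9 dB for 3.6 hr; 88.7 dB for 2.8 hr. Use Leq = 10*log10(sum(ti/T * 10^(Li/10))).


T_total = 3.7 + 2.9 + 3.6 + 2.8 = 13.0 hr
(3.7/13.0) * 10^(79.3/10) = 2.42247e+07
(2.9/13.0) * 10^(64.5/10) = 628716
(3.6/13.0) * 10^(88.9/10) = 2.14961e+08
(2.8/13.0) * 10^(88.7/10) = 1.59667e+08
Sum = 2.42247e+07 + 628716 + 2.14961e+08 + 1.59667e+08 = 3.99481e+08
Leq = 10*log10(3.99481e+08) = 86.015 dB


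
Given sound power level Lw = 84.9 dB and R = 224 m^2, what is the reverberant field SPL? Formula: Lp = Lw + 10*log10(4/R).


4/R = 4/224 = 0.0178571
Lp = 84.9 + 10*log10(0.0178571) = 67.418 dB


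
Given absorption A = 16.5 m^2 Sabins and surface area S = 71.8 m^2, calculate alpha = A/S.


Absorption coefficient = absorbed power / incident power
alpha = A / S = 16.5 / 71.8 = 0.22981


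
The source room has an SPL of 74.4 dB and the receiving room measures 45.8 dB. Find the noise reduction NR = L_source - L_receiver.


NR = L_source - L_receiver (difference between source and receiving room levels)
NR = 74.4 - 45.8 = 28.6 dB


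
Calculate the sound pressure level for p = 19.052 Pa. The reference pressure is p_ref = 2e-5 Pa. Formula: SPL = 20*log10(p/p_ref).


p / p_ref = 19.052 / 2e-5 = 952600
SPL = 20 * log10(952600) = 119.58 dB


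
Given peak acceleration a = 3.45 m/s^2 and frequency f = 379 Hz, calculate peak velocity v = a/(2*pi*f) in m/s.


omega = 2*pi*f = 2*pi*379 = 2381.33 rad/s
v = a / omega = 3.45 / 2381.33 = 0.0014488 m/s


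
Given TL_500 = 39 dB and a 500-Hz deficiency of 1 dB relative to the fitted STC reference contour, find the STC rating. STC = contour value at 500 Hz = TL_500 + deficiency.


By ASTM E413, STC = value of the fitted reference contour at 500 Hz.
Contour value at 500 Hz = TL_500 + deficiency = 39 + 1 = 40
STC = 40


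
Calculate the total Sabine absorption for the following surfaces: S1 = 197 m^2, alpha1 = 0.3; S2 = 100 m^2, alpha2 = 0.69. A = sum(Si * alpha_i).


197 * 0.3 = 59.1
100 * 0.69 = 69
A_total = 59.1 + 69 = 128.1 m^2


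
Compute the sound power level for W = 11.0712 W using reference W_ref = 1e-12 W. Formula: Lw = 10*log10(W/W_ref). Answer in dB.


W / W_ref = 11.0712 / 1e-12 = 1.10712e+13
Lw = 10 * log10(1.10712e+13) = 130.44 dB


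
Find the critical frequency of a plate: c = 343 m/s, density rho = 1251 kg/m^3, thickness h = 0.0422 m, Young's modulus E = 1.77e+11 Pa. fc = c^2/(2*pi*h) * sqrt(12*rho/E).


12*rho/E = 12*1251/1.77e+11 = 8.48136e-08
sqrt(12*rho/E) = sqrt(8.48136e-08) = 0.000291228
c^2/(2*pi*h) = 343^2/(2*pi*0.0422) = 443707
fc = 443707 * 0.000291228 = 129.22 Hz


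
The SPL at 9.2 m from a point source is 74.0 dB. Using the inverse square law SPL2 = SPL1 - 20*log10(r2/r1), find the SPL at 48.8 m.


r2/r1 = 48.8/9.2 = 5.30435
Correction = 20*log10(5.30435) = 14.4926 dB
SPL2 = 74.0 - 14.4926 = 59.507 dB


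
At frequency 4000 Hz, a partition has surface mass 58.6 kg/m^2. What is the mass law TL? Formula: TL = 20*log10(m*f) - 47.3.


m * f = 58.6 * 4000 = 234400
20*log10(234400) = 107.399 dB
TL = 107.399 - 47.3 = 60.099 dB


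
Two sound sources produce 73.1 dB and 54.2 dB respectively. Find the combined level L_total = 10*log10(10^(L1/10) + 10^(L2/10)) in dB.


10^(73.1/10) = 2.04174e+07
10^(54.2/10) = 263027
Sum = 2.04174e+07 + 263027 = 2.06804e+07
L_total = 10*log10(2.06804e+07) = 73.156 dB


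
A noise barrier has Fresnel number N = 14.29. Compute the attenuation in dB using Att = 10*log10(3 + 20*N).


3 + 20*N = 3 + 20*14.29 = 288.8
Att = 10*log10(288.8) = 24.606 dB


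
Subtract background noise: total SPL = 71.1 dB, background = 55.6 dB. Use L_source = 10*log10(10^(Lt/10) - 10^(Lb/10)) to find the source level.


10^(71.1/10) = 1.28825e+07
10^(55.6/10) = 363078
Difference = 1.28825e+07 - 363078 = 1.25194e+07
L_source = 10*log10(1.25194e+07) = 70.976 dB


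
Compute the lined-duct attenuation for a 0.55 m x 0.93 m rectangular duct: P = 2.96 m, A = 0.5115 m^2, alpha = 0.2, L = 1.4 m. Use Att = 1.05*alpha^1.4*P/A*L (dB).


alpha^1.4 = 0.2^1.4 = 0.105061
Attenuation rate = 1.05 * alpha^1.4 * P / A
= 1.05 * 0.105061 * 2.96 / 0.5115 = 0.638377 dB/m
Total Att = 0.638377 * 1.4 = 0.89373 dB


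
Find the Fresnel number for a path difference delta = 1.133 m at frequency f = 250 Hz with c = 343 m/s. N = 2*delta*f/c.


N = 2*delta*f/c = 2*delta/lambda, where lambda = c/f
lambda = 343 / 250 = 1.372 m
N = 2 * 1.133 / 1.372 = 1.6516


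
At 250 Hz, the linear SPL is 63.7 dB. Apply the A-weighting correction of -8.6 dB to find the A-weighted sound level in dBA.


A-weighting table: 250 Hz -> -8.6 dB correction
SPL_A = SPL + correction = 63.7 + (-8.6) = 55.1 dBA


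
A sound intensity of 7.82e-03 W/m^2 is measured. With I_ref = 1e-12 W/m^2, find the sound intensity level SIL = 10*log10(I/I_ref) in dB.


I / I_ref = 7.82e-03 / 1e-12 = 7.82e+09
SIL = 10 * log10(7.82e+09) = 98.932 dB


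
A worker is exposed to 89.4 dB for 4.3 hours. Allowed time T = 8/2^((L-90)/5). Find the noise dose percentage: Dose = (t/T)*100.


T_allowed = 8 / 2^((89.4 - 90)/5) = 8.69388 hr
Dose = 4.3 / 8.69388 * 100 = 49.46 %


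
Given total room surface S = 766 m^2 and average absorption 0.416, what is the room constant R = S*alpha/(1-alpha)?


R = 766 * 0.416 / (1 - 0.416) = 545.64 m^2
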